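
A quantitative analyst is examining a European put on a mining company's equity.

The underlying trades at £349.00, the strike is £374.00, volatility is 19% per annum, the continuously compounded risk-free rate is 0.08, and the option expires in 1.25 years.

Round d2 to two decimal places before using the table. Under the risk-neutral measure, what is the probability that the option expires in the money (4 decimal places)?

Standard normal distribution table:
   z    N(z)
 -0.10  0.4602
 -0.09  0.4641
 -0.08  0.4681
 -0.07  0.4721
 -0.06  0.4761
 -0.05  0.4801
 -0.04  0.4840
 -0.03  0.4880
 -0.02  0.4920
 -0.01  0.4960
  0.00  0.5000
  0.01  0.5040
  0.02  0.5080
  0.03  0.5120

0.4840

T = 1.25;  σ√T = 0.2124
ln(S/K) + (r + σ²/2)T = ln(349/374) + (0.08 + 0.19²/2)·1.25 = -0.0692 + 0.1226 = 0.0534
d₁ = 0.0534 / 0.2124 = 0.2513 which rounds to 0.25
d₂ = d₁ − σ√T = 0.2513 − 0.2124 = 0.0389 which rounds to 0.04
Risk-neutral Pr[S_T < K] = N(−d₂) = N(-0.04) = 0.4840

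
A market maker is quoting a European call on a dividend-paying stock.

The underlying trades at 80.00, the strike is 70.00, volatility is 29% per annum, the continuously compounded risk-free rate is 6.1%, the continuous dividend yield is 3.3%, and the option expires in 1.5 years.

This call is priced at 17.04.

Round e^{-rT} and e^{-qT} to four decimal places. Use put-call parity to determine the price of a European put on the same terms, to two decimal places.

4.79

e^(−qT) = e^(−0.033·1.5) = 0.9517;  e^(−rT) = e^(−0.061·1.5) = 0.9126
Put-call parity: C − P = S·e^(−qT) − K·e^(−rT) = 80·0.9517 − 70·0.9126 = 76.1360 − 63.8820 = 12.2540
P = C − (C − P) = 17.04 − (12.2540) = 4.7860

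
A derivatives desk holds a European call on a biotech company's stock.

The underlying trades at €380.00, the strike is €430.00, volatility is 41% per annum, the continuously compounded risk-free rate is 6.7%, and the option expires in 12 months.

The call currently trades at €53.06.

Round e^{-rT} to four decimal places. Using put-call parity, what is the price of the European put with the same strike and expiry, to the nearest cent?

€75.20

exp(−rT) = exp(−0.067·1) = 0.9352
Put-call parity: C − P = S − K·e^(−rT) = 380 − 430·0.9352 = 380 − 402.1360 = -22.1360
P = C − (C − P) = 53.06 − (-22.1360) = 75.1960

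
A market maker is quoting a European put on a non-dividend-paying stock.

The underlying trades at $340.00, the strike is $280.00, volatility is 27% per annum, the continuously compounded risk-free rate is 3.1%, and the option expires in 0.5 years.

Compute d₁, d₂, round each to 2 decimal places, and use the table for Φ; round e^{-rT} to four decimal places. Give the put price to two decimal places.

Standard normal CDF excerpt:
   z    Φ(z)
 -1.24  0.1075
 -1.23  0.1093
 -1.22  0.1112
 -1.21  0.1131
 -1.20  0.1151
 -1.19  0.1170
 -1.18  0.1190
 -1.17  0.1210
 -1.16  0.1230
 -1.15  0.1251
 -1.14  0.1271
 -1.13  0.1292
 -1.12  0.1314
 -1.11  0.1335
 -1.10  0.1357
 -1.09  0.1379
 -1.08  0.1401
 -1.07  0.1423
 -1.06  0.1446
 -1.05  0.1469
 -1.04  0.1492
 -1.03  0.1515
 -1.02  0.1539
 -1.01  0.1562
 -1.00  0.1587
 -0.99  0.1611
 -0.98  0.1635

T = 0.5;  σ√T = 0.1909
d₁ = [ln(340/280) + (0.031 + ½·0.27²)·0.5] / (σ√T) = (0.1942 + 0.0337) / 0.1909 = 1.1936 ≈ 1.19
d₂ = 1.1936 − 0.1909 = 1.0027 ≈ 1.00
e^(−rT) = e^(−0.031·0.5) = 0.9846
N(−d₂) = N(-1.00) = 0.1587;  N(−d₁) = N(-1.19) = 0.1170
P = 280·0.9846·0.1587 − 340·0.1170 = 43.7517 − 39.7800 = 3.9717

$3.97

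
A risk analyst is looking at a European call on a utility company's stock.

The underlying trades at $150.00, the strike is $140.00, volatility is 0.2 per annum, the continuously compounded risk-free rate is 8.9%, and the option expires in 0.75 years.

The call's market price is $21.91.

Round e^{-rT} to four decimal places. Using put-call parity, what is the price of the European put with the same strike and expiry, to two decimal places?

exp(−rT) = exp(−0.089·0.75) = 0.9354
Put-call parity: C − P = S − K·e^(−rT) = 150 − 140·0.9354 = 150 − 130.9560 = 19.0440
P = C − (C − P) = 21.91 − (19.0440) = 2.8660

$2.87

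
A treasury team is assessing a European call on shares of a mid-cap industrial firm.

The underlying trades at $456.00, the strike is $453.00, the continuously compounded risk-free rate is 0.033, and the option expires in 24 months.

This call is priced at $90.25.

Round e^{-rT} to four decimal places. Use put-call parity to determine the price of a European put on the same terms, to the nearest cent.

exp(−rT) = exp(−0.033·2) = 0.9361
Put-call parity: C − P = S − K·e^(−rT) = 456 − 453·0.9361 = 456 − 424.0533 = 31.9467
P = C − (C − P) = 90.25 − (31.9467) = 58.3033

$58.30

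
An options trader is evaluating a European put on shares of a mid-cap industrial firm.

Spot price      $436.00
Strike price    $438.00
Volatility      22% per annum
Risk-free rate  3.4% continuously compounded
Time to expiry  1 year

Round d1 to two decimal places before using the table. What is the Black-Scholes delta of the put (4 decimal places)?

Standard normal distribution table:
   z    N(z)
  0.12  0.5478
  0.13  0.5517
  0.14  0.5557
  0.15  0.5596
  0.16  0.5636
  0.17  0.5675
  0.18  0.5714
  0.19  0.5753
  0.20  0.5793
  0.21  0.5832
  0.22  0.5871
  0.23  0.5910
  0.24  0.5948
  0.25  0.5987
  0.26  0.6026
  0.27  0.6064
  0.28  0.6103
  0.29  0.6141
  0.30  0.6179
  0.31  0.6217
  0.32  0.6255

-0.4052

σ√T = 0.22·√1 = 0.2200
d₁ = [ln(436/438) + (0.034 + 0.22²/2)·1] / 0.2200 = [-0.0046 + 0.0582] / 0.2200 = 0.2437 ≈ 0.24
N(d₁) = N(0.24) = 0.5948
Δ_put = N(d₁) − 1 = 0.5948 − 1 = -0.4052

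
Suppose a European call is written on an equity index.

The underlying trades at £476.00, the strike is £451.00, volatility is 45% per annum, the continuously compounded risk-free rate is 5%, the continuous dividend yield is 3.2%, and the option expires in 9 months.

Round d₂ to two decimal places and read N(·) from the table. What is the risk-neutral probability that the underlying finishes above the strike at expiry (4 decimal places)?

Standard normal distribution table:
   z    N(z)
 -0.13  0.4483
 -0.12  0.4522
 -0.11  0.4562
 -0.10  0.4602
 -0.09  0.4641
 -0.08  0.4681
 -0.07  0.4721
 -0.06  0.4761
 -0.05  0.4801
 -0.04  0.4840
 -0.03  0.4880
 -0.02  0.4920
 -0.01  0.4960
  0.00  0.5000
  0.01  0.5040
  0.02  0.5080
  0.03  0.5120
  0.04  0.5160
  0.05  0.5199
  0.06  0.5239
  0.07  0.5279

0.4920

σ√T = 0.45 × 0.8660 = 0.3897
d₁ = [ln(476/451) + (0.05 − 0.032 + 0.45²/2)·0.75] / 0.3897 = [0.0540 + 0.0894] / 0.3897 = 0.3679 which rounds to 0.37
d₂ = d₁ − σ√T = 0.3679 − 0.3897 = -0.0218 which rounds to -0.02
Risk-neutral Pr[S_T > K] = N(d₂) = N(-0.02) = 0.4920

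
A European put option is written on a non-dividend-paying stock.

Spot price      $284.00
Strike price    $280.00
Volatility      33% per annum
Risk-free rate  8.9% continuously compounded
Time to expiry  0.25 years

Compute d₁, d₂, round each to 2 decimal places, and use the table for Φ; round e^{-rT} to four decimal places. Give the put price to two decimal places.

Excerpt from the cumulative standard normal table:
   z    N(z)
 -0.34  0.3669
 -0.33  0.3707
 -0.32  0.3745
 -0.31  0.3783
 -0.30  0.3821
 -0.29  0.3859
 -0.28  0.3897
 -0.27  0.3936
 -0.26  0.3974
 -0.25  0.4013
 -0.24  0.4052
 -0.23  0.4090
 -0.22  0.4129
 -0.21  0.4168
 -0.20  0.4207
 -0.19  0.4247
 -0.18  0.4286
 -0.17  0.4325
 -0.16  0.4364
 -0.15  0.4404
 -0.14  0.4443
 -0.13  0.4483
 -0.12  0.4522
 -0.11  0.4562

σ√T = 0.33·√0.25 = 0.1650
d₁ = [ln(284/280) + (0.089 + 0.33²/2)·0.25] / 0.1650 = [0.0142 + 0.0359] / 0.1650 = 0.3033 ⇒ 0.30
d₂ = d₁ − σ√T = 0.3033 − 0.1650 = 0.1383 ⇒ 0.14
exp(−rT) = exp(−0.089·0.25) = 0.9780
P = 280·0.9780·N(-0.14) − 284·N(-0.30) = 280·0.9780·0.4443 − 284·0.3821 = 121.6671 − 108.5164 = 13.1507

$13.15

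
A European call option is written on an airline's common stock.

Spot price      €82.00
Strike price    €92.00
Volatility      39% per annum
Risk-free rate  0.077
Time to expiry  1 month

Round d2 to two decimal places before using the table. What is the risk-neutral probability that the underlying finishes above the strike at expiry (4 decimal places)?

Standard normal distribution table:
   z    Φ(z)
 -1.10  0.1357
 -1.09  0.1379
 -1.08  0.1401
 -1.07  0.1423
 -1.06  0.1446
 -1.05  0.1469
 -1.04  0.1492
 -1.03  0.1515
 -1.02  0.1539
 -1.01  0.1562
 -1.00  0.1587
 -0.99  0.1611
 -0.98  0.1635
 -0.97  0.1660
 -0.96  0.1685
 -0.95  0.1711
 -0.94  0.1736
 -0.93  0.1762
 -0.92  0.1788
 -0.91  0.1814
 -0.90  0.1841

0.1539

σ√T = 0.39·√0.08333 = 0.1126
d₁ = [ln(82/92) + (0.077 + ½·0.39²)·0.08333] / (σ√T) = (-0.1151 + 0.0128) / 0.1126 = -0.9088 → -0.91
d₂ = -0.9088 − 0.1126 = -1.0214 → -1.02
Risk-neutral Pr[S_T > K] = N(d₂) = N(-1.02) = 0.1539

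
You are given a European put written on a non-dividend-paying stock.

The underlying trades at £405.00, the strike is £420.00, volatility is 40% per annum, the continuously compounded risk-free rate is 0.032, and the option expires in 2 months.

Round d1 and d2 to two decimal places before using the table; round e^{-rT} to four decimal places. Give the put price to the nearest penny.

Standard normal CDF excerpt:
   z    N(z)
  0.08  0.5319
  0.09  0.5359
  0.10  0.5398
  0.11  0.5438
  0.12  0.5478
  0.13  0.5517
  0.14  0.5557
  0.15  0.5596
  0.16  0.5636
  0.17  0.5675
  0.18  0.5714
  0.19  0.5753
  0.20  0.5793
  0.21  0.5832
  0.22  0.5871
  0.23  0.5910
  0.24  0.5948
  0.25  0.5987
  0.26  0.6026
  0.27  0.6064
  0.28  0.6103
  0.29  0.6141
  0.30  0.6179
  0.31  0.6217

£33.10

σ√T = 0.4 × 0.4082 = 0.1633
d₁ = [ln(405/420) + (0.032 + 0.4²/2)·0.1667] / 0.1633 = [-0.0364 + 0.0187] / 0.1633 = -0.1084 ⇒ -0.11
d₂ = d₁ − σ√T = -0.1084 − 0.1633 = -0.2717 ⇒ -0.27
exp(−rT) = exp(−0.032·0.1667) = 0.9947
N(−d₂) = N(0.27) = 0.6064;  N(−d₁) = N(0.11) = 0.5438
P = 420·0.9947·0.6064 − 405·0.5438 = 253.3382 − 220.2390 = 33.0992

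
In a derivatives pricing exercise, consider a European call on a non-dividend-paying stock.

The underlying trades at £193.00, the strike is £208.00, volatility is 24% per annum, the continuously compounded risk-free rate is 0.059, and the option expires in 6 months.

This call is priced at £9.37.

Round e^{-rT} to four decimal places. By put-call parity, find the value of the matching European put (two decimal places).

£18.32

exp(−rT) = exp(−0.059·0.5) = 0.9709
Put-call parity: C − P = S − K·e^(−rT) = 193 − 208·0.9709 = 193 − 201.9472 = -8.9472
P = C − (C − P) = 9.37 − (-8.9472) = 18.3172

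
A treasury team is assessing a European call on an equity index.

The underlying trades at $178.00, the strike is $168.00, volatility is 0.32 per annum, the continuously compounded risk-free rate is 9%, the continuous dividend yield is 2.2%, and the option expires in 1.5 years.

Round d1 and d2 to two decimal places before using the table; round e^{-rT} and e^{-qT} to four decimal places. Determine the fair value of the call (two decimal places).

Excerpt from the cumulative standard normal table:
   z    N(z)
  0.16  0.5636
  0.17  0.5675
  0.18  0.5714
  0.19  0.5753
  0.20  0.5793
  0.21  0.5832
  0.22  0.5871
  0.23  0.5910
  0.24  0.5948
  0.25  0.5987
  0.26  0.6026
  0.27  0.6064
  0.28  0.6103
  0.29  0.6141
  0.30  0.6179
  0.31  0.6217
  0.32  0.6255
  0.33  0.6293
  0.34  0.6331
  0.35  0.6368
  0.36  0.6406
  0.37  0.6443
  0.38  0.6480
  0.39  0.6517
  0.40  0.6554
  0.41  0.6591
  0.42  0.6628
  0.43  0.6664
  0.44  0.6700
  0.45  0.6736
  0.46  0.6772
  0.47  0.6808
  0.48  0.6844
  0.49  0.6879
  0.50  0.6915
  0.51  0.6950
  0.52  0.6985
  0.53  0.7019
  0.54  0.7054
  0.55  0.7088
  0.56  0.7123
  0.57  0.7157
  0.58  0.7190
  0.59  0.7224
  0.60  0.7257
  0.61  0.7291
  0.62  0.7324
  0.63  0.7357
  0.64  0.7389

$39.37

σ√T = 0.32·√1.5 = 0.3919
d₁ = [ln(178/168) + (0.09 − 0.022 + 0.32²/2)·1.5] / 0.3919 = [0.0578 + 0.1788] / 0.3919 = 0.6037 → 0.60
d₂ = d₁ − σ√T = 0.6037 − 0.3919 = 0.2118 → 0.21
e^(−qT) = e^(−0.022·1.5) = 0.9675;  e^(−rT) = e^(−0.09·1.5) = 0.8737
N(d₁) = N(0.60) = 0.7257;  N(d₂) = N(0.21) = 0.5832
C = 178·0.9675·0.7257 − 168·0.8737·0.5832 = 124.9764 − 85.6030 = 39.3734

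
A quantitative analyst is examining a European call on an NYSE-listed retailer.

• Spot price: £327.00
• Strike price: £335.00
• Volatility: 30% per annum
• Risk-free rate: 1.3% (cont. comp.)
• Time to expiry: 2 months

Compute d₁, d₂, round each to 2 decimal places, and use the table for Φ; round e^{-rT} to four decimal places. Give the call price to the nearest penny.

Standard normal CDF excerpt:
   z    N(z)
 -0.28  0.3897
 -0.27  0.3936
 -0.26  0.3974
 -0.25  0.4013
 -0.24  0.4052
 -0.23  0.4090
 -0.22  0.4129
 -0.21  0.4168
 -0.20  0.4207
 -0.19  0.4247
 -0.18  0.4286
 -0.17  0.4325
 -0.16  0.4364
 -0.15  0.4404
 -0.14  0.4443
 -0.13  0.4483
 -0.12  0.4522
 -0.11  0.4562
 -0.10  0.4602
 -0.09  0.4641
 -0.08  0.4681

σ√T = 0.3 × 0.4082 = 0.1225
d₁ = [ln(327/335) + (0.013 + 0.3²/2)·0.1667] / 0.1225 = [-0.0242 + 0.0097] / 0.1225 = -0.1184 → -0.12
d₂ = d₁ − σ√T = -0.1184 − 0.1225 = -0.2409 → -0.24
e^(−rT) = e^(−0.013·0.1667) = 0.9978
C = 327·N(-0.12) − 335·0.9978·N(-0.24) = 327·0.4522 − 335·0.9978·0.4052 = 147.8694 − 135.4434 = 12.4260

£12.43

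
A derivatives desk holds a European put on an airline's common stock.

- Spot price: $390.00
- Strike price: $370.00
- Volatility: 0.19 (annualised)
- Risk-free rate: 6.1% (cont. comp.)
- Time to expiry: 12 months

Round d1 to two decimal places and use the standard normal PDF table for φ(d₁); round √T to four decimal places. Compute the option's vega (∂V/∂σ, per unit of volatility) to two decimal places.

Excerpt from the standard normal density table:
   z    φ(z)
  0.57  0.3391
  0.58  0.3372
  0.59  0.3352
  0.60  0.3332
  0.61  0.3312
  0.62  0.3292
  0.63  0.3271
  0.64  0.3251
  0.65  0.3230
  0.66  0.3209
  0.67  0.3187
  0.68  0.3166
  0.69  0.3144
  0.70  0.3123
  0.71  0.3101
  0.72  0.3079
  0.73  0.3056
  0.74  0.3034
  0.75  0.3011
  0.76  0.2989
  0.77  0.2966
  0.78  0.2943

σ√T = 0.19 × 1.0000 = 0.1900
d₁ = [ln(390/370) + (0.061 + 0.19²/2)·1] / 0.1900 = [0.0526 + 0.0790] / 0.1900 = 0.6931 which rounds to 0.69
√T = √1 = 1.0000
φ(d₁) = φ(0.69) = 0.3144
vega = S·φ(d₁)·√T = 390·0.3144·1.0000 = 122.6160
(Vega is the same for a European call and put with the same parameters.)

122.62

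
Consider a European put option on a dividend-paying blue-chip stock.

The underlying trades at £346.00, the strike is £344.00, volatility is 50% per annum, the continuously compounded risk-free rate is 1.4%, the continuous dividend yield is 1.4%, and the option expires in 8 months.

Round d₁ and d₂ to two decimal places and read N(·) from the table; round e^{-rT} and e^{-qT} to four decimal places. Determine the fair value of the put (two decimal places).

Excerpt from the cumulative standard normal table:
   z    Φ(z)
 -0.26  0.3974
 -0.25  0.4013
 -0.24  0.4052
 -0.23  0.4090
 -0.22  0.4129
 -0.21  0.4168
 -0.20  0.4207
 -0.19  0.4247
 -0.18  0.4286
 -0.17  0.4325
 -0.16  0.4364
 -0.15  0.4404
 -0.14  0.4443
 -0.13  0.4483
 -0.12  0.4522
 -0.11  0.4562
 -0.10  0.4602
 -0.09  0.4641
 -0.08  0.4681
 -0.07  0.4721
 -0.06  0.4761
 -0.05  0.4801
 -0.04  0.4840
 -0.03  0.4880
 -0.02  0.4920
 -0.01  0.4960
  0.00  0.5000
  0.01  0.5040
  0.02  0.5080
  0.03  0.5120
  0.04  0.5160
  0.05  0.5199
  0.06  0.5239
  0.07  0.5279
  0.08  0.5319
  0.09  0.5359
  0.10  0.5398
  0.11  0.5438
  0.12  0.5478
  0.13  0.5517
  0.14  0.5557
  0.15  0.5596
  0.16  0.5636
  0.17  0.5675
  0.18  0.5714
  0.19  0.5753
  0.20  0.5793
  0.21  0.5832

T = 0.6667;  σ√T = 0.4082
ln(S/K) + (r − q + σ²/2)T = ln(346/344) + (0.014 − 0.014 + 0.5²/2)·0.6667 = 0.0058 + 0.0833 = 0.0891
d₁ = 0.0891 / 0.4082 = 0.2183 ≈ 0.22
d₂ = d₁ − σ√T = 0.2183 − 0.4082 = -0.1899 ≈ -0.19
exp(−qT) = exp(−0.014·0.6667) = 0.9907;  exp(−rT) = exp(−0.014·0.6667) = 0.9907
P = 344·0.9907·N(0.19) − 346·0.9907·N(-0.22) = 344·0.9907·0.5753 − 346·0.9907·0.4129 = 196.0627 − 141.5348 = 54.5279

£54.53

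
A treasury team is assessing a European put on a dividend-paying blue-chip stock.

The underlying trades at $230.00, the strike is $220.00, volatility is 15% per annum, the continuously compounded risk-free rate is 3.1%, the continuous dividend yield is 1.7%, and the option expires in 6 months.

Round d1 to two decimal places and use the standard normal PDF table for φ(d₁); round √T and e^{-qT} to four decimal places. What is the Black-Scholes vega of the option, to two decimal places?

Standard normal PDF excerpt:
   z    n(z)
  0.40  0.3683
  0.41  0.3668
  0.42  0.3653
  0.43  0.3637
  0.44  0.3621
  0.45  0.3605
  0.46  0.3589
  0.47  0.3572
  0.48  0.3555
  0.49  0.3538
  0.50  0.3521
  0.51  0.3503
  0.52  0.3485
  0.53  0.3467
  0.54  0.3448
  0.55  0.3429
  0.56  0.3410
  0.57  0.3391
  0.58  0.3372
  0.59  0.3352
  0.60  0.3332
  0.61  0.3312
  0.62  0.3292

55.60

T = 0.5;  σ√T = 0.1061
d₁ = [ln(230/220) + (0.031 − 0.017 + ½·0.15²)·0.5] / (σ√T) = (0.0445 + 0.0126) / 0.1061 = 0.5381 → 0.54
√T = √0.5 = 0.7071
φ(d₁) = φ(0.54) = 0.3448
exp(−qT) = exp(−0.017·0.5) = 0.9915
vega = S·exp(−qT)·φ(d₁)·√T = 230·0.9915·0.3448·0.7071 = 55.5992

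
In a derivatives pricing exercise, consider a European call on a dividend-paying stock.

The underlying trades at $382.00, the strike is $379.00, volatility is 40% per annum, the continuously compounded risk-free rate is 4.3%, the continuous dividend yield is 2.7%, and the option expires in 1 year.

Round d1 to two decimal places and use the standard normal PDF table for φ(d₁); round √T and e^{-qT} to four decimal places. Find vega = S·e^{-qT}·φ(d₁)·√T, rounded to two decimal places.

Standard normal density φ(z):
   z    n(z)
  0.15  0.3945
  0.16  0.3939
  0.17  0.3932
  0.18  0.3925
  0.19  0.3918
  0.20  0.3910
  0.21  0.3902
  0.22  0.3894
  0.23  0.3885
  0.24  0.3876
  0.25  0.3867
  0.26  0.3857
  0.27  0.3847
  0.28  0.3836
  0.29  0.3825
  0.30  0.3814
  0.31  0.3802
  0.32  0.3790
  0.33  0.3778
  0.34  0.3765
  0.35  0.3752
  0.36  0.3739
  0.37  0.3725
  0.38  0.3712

143.42

T = 1;  σ√T = 0.4000
d₁ = [ln(382/379) + (0.043 − 0.027 + 0.4²/2)·1] / 0.4000 = [0.0079 + 0.0960] / 0.4000 = 0.2597 which rounds to 0.26
√T = √1 = 1.0000
φ(d₁) = φ(0.26) = 0.3857
e^(−qT) = e^(−0.027·1) = 0.9734
vega = S·e^(−qT)·φ(d₁)·√T = 382·0.9734·0.3857·1.0000 = 143.4182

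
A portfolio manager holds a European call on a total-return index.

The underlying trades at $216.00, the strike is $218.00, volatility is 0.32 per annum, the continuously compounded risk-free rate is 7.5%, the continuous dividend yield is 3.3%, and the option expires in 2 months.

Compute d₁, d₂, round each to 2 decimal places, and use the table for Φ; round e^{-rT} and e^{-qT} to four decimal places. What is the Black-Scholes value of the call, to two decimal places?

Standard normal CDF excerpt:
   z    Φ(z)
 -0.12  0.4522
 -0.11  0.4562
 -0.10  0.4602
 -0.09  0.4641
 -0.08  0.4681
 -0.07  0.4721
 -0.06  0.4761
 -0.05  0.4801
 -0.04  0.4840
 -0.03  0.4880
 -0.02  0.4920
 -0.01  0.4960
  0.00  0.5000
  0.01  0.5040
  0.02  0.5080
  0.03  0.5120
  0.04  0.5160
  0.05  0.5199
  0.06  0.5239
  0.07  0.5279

T = 0.1667;  σ√T = 0.1306
ln(S/K) + (r − q + σ²/2)T = ln(216/218) + (0.075 − 0.033 + 0.32²/2)·0.1667 = -0.0092 + 0.0155 = 0.0063
d₁ = 0.0063 / 0.1306 = 0.0484 → 0.05
d₂ = d₁ − σ√T = 0.0484 − 0.1306 = -0.0823 → -0.08
exp(−qT) = exp(−0.033·0.1667) = 0.9945;  exp(−rT) = exp(−0.075·0.1667) = 0.9876
N(d₁) = N(0.05) = 0.5199;  N(d₂) = N(-0.08) = 0.4681
C = 216·0.9945·0.5199 − 218·0.9876·0.4681 = 111.6808 − 100.7804 = 10.9003

$10.90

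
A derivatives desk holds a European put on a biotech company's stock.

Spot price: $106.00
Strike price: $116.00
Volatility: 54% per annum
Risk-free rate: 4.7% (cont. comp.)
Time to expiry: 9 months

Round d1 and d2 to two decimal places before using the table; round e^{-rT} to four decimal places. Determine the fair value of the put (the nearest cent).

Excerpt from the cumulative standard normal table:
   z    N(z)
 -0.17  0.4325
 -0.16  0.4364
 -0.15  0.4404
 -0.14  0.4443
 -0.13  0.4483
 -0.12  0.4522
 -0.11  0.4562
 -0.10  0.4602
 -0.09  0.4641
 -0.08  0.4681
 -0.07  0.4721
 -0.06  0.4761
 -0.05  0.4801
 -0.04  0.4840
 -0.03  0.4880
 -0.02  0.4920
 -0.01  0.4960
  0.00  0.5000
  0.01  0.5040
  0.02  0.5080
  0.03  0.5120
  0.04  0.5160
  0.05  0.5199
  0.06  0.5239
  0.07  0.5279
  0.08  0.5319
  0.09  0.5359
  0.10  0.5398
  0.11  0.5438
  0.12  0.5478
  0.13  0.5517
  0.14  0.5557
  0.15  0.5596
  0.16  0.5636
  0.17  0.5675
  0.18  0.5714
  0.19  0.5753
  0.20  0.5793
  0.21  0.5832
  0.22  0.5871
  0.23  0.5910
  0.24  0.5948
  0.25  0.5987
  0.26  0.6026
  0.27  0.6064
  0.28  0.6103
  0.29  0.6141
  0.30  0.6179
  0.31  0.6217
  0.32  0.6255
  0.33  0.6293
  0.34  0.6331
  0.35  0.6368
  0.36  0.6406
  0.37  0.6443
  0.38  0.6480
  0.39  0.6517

σ√T = 0.54·√0.75 = 0.4677
d₁ = [ln(106/116) + (0.047 + 0.54²/2)·0.75] / 0.4677 = [-0.0902 + 0.1446] / 0.4677 = 0.1164 ≈ 0.12
d₂ = d₁ − σ√T = 0.1164 − 0.4677 = -0.3512 ≈ -0.35
exp(−rT) = exp(−0.047·0.75) = 0.9654
N(−d₂) = N(0.35) = 0.6368;  N(−d₁) = N(-0.12) = 0.4522
P = 116·0.9654·0.6368 − 106·0.4522 = 71.3129 − 47.9332 = 23.3797

$23.38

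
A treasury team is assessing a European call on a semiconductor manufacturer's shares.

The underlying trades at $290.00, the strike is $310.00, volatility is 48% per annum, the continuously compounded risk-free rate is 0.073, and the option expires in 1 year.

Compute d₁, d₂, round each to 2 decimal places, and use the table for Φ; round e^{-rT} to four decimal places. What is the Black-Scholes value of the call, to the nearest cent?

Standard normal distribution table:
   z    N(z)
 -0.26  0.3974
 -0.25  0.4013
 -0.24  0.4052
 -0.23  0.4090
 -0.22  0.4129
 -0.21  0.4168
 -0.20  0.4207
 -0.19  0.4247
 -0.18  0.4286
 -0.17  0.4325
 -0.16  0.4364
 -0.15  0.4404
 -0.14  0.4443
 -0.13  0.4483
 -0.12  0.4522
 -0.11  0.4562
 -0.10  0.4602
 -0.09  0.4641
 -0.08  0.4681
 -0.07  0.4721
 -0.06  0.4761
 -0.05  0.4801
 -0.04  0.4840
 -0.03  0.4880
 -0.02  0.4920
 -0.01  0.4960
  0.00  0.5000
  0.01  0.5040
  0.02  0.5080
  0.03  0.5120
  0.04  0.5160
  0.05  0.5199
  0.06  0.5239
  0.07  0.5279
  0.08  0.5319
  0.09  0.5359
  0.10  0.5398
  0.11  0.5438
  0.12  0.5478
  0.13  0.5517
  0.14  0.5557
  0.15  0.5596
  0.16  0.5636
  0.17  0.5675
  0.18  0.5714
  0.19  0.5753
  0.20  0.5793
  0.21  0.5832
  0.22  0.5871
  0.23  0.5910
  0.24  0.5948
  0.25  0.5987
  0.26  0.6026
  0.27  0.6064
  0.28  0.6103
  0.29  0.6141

$55.76

T = 1;  σ√T = 0.4800
d₁ = [ln(290/310) + (0.073 + 0.48²/2)·1] / 0.4800 = [-0.0667 + 0.1882] / 0.4800 = 0.2531 which rounds to 0.25
d₂ = d₁ − σ√T = 0.2531 − 0.4800 = -0.2269 which rounds to -0.23
e^(−rT) = e^(−0.073·1) = 0.9296
C = 290·N(0.25) − 310·0.9296·N(-0.23) = 290·0.5987 − 310·0.9296·0.4090 = 173.6230 − 117.8640 = 55.7590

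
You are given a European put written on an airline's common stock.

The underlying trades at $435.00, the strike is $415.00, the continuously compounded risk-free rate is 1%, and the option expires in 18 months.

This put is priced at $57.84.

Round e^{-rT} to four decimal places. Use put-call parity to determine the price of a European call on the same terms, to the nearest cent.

e^(−rT) = e^(−0.01·1.5) = 0.9851
Put-call parity: C − P = S − K·e^(−rT) = 435 − 415·0.9851 = 435 − 408.8165 = 26.1835
C = P + (C − P) = 57.84 + (26.1835) = 84.0235

$84.02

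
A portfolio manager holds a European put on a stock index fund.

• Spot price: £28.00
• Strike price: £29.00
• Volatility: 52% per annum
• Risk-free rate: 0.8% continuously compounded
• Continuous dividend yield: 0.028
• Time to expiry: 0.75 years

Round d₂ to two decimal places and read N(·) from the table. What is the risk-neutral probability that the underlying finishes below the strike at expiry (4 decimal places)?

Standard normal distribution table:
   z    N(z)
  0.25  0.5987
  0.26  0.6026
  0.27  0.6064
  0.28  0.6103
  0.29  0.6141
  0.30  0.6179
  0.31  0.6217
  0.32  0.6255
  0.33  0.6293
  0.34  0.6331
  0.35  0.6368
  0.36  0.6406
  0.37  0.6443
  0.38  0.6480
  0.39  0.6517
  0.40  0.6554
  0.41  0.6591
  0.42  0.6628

0.6331

σ√T = 0.52 × 0.8660 = 0.4503
d₁ = [ln(28/29) + (0.008 − 0.028 + ½·0.52²)·0.75] / (σ√T) = (-0.0351 + 0.0864) / 0.4503 = 0.1139 ⇒ 0.11
d₂ = 0.1139 − 0.4503 = -0.3364 ⇒ -0.34
Risk-neutral Pr[S_T < K] = N(−d₂) = N(0.34) = 0.6331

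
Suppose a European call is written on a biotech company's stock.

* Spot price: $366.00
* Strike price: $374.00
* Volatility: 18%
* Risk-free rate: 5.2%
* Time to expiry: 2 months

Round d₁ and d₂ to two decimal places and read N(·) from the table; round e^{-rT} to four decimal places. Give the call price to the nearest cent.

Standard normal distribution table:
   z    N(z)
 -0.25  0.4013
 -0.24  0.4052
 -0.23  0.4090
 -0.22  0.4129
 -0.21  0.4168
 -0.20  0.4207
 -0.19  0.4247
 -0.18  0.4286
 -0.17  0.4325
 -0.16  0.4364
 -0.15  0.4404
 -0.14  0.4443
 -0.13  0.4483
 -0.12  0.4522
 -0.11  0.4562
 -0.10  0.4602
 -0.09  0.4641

$8.07

σ√T = 0.18·√0.1667 = 0.0735
d₁ = [ln(366/374) + (0.052 + 0.18²/2)·0.1667] / 0.0735 = [-0.0216 + 0.0114] / 0.0735 = -0.1396 → -0.14
d₂ = d₁ − σ√T = -0.1396 − 0.0735 = -0.2130 → -0.21
e^(−rT) = e^(−0.052·0.1667) = 0.9914
C = 366·N(-0.14) − 374·0.9914·N(-0.21) = 366·0.4443 − 374·0.9914·0.4168 = 162.6138 − 154.5426 = 8.0712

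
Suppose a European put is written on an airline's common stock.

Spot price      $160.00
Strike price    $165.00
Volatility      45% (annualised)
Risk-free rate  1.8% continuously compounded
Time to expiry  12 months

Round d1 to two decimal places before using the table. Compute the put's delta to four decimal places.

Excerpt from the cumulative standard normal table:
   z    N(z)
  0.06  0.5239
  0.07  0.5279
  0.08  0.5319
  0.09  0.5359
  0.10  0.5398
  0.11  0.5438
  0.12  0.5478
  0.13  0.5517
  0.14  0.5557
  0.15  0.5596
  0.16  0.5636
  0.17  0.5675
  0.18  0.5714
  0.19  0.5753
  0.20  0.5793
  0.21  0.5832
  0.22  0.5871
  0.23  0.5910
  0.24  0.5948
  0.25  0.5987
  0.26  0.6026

-0.4207

T = 1;  σ√T = 0.4500
d₁ = [ln(160/165) + (0.018 + 0.45²/2)·1] / 0.4500 = [-0.0308 + 0.1193] / 0.4500 = 0.1966 ≈ 0.20
N(d₁) = N(0.20) = 0.5793
Δ_put = N(d₁) − 1 = 0.5793 − 1 = -0.4207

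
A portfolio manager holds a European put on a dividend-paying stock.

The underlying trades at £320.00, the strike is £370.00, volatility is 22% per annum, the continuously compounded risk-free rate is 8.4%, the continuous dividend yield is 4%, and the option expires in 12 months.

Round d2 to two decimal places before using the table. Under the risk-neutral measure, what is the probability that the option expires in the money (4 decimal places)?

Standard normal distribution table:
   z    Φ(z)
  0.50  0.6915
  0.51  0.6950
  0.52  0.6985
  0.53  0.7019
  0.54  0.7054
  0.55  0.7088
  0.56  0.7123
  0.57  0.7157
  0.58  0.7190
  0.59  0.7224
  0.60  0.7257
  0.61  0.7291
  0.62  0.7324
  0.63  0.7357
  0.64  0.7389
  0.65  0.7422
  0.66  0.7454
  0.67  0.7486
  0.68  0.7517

0.7157

σ√T = 0.22 × 1.0000 = 0.2200
d₁ = [ln(320/370) + (0.084 − 0.04 + 0.22²/2)·1] / 0.2200 = [-0.1452 + 0.0682] / 0.2200 = -0.3499 ⇒ -0.35
d₂ = d₁ − σ√T = -0.3499 − 0.2200 = -0.5699 ⇒ -0.57
Risk-neutral Pr[S_T < K] = N(−d₂) = N(0.57) = 0.7157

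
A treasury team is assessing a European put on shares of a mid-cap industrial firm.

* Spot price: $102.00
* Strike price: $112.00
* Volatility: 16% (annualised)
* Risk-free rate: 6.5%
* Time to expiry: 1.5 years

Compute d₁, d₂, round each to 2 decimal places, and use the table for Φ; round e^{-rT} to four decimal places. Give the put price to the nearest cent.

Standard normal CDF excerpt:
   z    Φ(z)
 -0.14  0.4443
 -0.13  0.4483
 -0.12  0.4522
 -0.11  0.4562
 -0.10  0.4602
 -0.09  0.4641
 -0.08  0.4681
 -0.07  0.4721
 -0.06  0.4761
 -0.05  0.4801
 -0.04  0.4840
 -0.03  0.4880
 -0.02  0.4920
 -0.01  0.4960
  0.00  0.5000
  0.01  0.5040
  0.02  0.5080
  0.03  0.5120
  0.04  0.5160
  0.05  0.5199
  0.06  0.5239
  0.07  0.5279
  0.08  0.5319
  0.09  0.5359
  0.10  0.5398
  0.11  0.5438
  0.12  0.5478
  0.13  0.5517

σ√T = 0.16 × 1.2247 = 0.1960
d₁ = [ln(102/112) + (0.065 + 0.16²/2)·1.5] / 0.1960 = [-0.0935 + 0.1167] / 0.1960 = 0.1183 ⇒ 0.12
d₂ = d₁ − σ√T = 0.1183 − 0.1960 = -0.0777 ⇒ -0.08
e^(−rT) = e^(−0.065·1.5) = 0.9071
P = 112·0.9071·N(0.08) − 102·N(-0.12) = 112·0.9071·0.5319 − 102·0.4522 = 54.0385 − 46.1244 = 7.9141

$7.91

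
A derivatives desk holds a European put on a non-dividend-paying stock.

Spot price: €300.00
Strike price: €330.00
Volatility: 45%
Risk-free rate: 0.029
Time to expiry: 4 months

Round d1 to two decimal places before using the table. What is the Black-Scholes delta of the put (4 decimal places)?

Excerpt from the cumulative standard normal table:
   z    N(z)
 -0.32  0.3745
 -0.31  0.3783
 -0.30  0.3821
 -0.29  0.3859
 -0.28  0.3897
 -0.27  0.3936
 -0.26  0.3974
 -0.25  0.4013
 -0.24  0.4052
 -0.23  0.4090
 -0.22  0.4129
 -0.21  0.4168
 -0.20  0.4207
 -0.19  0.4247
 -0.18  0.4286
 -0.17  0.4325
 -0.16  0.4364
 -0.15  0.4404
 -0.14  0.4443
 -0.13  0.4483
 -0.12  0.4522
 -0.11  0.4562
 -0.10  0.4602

-0.5793

σ√T = 0.45 × 0.5774 = 0.2598
d₁ = [ln(300/330) + (0.029 + 0.45²/2)·0.3333] / 0.2598 = [-0.0953 + 0.0434] / 0.2598 = -0.1997 ≈ -0.20
N(d₁) = N(-0.20) = 0.4207
Δ_put = N(d₁) − 1 = 0.4207 − 1 = -0.5793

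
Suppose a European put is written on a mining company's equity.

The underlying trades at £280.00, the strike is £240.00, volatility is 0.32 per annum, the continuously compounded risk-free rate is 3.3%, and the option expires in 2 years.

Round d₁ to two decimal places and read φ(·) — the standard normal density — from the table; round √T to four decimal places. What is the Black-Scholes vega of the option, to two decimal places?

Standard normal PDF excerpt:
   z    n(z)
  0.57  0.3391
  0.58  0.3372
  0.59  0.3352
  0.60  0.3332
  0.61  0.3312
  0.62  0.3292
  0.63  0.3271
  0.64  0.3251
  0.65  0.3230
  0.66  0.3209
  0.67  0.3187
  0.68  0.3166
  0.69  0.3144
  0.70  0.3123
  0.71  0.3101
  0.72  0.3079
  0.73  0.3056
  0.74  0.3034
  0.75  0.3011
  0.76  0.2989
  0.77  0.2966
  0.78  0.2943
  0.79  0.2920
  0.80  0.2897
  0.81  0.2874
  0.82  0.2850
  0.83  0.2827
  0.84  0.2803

σ√T = 0.32·√2 = 0.4525
d₁ = [ln(280/240) + (0.033 + 0.32²/2)·2] / 0.4525 = [0.1542 + 0.1684] / 0.4525 = 0.7127 ≈ 0.71
√T = √2 = 1.4142
φ(d₁) = φ(0.71) = 0.3101
vega = S·φ(d₁)·√T = 280·0.3101·1.4142 = 122.7922

122.79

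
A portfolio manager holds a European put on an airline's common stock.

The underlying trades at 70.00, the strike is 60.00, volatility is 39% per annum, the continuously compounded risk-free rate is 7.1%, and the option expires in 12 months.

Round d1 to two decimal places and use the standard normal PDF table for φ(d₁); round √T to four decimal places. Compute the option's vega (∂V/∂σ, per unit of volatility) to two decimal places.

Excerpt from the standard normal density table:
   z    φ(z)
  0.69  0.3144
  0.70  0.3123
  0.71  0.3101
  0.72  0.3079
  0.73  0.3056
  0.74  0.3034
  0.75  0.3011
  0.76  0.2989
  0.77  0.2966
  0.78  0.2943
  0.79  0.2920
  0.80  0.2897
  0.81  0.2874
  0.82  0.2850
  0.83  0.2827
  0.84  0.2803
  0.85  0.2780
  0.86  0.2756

σ√T = 0.39 × 1.0000 = 0.3900
d₁ = [ln(70/60) + (0.071 + 0.39²/2)·1] / 0.3900 = [0.1542 + 0.1471] / 0.3900 = 0.7723 ⇒ 0.77
√T = √1 = 1.0000
φ(d₁) = φ(0.77) = 0.2966
vega = S·φ(d₁)·√T = 70·0.2966·1.0000 = 20.7620

20.76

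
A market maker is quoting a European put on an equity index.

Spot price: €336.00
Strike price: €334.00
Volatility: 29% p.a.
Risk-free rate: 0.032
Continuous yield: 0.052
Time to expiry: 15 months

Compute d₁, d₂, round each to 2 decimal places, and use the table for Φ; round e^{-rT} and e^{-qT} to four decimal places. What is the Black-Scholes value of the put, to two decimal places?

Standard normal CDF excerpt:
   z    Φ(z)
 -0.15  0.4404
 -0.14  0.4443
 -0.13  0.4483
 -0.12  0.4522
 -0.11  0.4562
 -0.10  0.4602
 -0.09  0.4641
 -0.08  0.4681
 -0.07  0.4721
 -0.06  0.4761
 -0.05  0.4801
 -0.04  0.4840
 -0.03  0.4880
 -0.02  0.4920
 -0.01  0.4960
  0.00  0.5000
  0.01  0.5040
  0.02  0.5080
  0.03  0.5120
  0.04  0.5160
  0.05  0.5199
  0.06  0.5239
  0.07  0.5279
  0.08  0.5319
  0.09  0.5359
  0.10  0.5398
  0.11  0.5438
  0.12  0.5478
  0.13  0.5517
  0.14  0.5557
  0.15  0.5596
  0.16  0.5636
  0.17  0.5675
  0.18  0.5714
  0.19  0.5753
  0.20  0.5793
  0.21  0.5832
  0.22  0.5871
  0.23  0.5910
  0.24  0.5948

€43.50

T = 1.25;  σ√T = 0.3242
d₁ = [ln(336/334) + (0.032 − 0.052 + ½·0.29²)·1.25] / (σ√T) = (0.0060 + 0.0276) / 0.3242 = 0.1034 which rounds to 0.10
d₂ = 0.1034 − 0.3242 = -0.2208 which rounds to -0.22
exp(−qT) = exp(−0.052·1.25) = 0.9371;  exp(−rT) = exp(−0.032·1.25) = 0.9608
N(−d₂) = N(0.22) = 0.5871;  N(−d₁) = N(-0.10) = 0.4602
P = 334·0.9608·0.5871 − 336·0.9371·0.4602 = 188.4046 − 144.9011 = 43.5035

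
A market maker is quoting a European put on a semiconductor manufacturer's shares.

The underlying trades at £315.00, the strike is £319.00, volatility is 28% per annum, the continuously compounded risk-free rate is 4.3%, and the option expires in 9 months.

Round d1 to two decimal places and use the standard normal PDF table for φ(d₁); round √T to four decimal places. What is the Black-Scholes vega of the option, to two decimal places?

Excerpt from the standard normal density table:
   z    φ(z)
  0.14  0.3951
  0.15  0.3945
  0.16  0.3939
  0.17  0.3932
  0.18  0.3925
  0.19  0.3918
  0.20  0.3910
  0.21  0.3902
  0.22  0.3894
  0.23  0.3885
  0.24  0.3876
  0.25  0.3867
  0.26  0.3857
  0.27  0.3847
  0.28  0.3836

σ√T = 0.28 × 0.8660 = 0.2425
d₁ = [ln(315/319) + (0.043 + 0.28²/2)·0.75] / 0.2425 = [-0.0126 + 0.0616] / 0.2425 = 0.2022 which rounds to 0.20
√T = √0.75 = 0.8660
φ(d₁) = φ(0.20) = 0.3910
vega = S·φ(d₁)·√T = 315·0.3910·0.8660 = 106.6609
(The call has the same vega.)

106.66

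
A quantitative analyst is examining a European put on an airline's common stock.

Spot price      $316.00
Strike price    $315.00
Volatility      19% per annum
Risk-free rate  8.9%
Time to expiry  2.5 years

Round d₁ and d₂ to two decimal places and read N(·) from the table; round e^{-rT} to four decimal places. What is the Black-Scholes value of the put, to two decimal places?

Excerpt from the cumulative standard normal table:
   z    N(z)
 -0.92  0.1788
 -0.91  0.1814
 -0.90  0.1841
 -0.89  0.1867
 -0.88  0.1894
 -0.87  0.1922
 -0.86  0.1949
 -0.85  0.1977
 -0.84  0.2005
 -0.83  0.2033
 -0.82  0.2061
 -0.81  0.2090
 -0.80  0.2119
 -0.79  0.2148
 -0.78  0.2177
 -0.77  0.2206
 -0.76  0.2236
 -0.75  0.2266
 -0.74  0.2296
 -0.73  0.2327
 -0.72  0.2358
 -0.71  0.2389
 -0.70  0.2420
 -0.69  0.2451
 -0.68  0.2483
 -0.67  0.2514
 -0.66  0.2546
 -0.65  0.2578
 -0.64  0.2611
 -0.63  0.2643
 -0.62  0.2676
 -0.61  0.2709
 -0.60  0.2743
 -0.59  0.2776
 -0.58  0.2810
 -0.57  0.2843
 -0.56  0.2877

σ√T = 0.19 × 1.5811 = 0.3004
ln(S/K) + (r + σ²/2)T = ln(316/315) + (0.089 + 0.19²/2)·2.5 = 0.0032 + 0.2676 = 0.2708
d₁ = 0.2708 / 0.3004 = 0.9014 → 0.90
d₂ = d₁ − σ√T = 0.9014 − 0.3004 = 0.6010 → 0.60
e^(−rT) = e^(−0.089·2.5) = 0.8005
N(−d₂) = N(-0.60) = 0.2743;  N(−d₁) = N(-0.90) = 0.1841
P = 315·0.8005·0.2743 − 316·0.1841 = 69.1668 − 58.1756 = 10.9912

$10.99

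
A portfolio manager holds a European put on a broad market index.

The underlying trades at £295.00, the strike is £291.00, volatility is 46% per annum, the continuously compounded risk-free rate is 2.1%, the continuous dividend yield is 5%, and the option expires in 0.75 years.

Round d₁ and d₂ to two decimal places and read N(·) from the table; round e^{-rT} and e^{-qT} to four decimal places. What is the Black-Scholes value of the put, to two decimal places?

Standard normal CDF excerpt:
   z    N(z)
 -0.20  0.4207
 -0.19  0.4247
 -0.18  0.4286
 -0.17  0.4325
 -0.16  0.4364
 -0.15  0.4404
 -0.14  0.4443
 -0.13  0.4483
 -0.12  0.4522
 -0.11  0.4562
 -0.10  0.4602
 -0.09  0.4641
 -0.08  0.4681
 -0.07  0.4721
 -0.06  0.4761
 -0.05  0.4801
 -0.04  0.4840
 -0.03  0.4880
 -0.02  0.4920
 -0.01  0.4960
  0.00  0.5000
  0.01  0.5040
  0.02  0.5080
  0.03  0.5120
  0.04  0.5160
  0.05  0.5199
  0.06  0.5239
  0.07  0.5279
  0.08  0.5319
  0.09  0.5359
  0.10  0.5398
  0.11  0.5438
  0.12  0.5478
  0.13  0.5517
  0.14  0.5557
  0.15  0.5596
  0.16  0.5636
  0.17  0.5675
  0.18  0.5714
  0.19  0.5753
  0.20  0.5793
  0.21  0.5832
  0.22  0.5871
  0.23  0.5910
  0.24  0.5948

T = 0.75;  σ√T = 0.3984
d₁ = [ln(295/291) + (0.021 − 0.05 + ½·0.46²)·0.75] / (σ√T) = (0.0137 + 0.0576) / 0.3984 = 0.1789 ≈ 0.18
d₂ = 0.1789 − 0.3984 = -0.2195 ≈ -0.22
e^(−qT) = e^(−0.05·0.75) = 0.9632;  e^(−rT) = e^(−0.021·0.75) = 0.9844
P = 291·0.9844·N(0.22) − 295·0.9632·N(-0.18) = 291·0.9844·0.5871 − 295·0.9632·0.4286 = 168.1809 − 121.7841 = 46.3968

£46.40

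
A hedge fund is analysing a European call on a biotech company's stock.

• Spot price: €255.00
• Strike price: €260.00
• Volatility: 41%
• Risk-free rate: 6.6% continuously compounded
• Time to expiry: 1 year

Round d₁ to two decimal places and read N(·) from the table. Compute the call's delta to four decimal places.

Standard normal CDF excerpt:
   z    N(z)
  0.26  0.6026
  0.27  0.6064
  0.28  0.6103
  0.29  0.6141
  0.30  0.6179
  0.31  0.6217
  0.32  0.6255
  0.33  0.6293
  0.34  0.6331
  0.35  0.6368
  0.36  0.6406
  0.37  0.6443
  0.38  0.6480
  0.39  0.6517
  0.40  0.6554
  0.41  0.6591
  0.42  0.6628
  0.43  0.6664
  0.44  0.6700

0.6255

T = 1;  σ√T = 0.4100
d₁ = [ln(255/260) + (0.066 + 0.41²/2)·1] / 0.4100 = [-0.0194 + 0.1500] / 0.4100 = 0.3186 → 0.32
N(d₁) = N(0.32) = 0.6255
Δ_call = N(d₁) = 0.6255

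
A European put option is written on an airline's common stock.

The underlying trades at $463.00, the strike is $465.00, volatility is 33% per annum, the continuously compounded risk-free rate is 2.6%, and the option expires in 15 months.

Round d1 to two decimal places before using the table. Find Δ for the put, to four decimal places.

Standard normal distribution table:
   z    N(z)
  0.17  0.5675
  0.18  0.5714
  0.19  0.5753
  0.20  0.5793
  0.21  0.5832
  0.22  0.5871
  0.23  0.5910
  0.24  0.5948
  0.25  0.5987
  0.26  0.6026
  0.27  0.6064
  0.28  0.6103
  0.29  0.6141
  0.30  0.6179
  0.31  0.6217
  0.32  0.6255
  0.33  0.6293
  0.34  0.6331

σ√T = 0.33·√1.25 = 0.3690
ln(S/K) + (r + σ²/2)T = ln(463/465) + (0.026 + 0.33²/2)·1.25 = -0.0043 + 0.1006 = 0.0963
d₁ = 0.0963 / 0.3690 = 0.2609 ≈ 0.26
N(d₁) = N(0.26) = 0.6026
Δ_put = N(d₁) − 1 = 0.6026 − 1 = -0.3974

-0.3974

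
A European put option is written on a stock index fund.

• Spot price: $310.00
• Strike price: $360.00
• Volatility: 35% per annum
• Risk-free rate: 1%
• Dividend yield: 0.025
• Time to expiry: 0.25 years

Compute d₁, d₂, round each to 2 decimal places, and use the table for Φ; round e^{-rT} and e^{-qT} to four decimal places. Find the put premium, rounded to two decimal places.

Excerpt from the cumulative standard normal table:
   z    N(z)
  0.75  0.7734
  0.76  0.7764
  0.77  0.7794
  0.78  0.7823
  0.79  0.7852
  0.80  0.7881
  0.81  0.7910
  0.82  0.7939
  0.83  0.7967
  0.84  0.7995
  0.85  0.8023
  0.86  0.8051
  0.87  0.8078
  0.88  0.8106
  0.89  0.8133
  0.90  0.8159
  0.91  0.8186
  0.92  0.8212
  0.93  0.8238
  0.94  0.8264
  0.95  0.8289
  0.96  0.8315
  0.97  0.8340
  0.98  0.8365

$56.69

T = 0.25;  σ√T = 0.1750
d₁ = [ln(310/360) + (0.01 − 0.025 + 0.35²/2)·0.25] / 0.1750 = [-0.1495 + 0.0116] / 0.1750 = -0.7884 ≈ -0.79
d₂ = d₁ − σ√T = -0.7884 − 0.1750 = -0.9634 ≈ -0.96
exp(−qT) = exp(−0.025·0.25) = 0.9938;  exp(−rT) = exp(−0.01·0.25) = 0.9975
N(−d₂) = N(0.96) = 0.8315;  N(−d₁) = N(0.79) = 0.7852
P = 360·0.9975·0.8315 − 310·0.9938·0.7852 = 298.5917 − 241.9028 = 56.6888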